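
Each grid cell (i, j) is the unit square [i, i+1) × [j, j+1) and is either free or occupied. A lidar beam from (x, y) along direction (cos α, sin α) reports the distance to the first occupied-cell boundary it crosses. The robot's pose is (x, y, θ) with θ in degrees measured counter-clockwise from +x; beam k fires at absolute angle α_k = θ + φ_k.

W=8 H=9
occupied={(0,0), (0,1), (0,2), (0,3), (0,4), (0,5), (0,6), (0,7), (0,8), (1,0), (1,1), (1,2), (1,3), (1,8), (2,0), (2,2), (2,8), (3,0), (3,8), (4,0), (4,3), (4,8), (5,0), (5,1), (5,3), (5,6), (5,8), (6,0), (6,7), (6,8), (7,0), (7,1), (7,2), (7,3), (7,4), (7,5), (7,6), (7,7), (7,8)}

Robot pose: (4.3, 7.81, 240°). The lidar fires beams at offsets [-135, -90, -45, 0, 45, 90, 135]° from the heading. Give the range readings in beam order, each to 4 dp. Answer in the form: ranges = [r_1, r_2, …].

beam 1: φ=-135°, α=105°
  d=(-0.2588,0.9659)  start (4,7)  tX=1.1591 tY=0.1967  stride 1/|dx|=3.8637 1/|dy|=1.0353
    cross y-line → (4,8), t=0.1967 (wall)
  → r_1 = 0.1967
beam 2: φ=-90°, α=150°
  d=(-0.8660,0.5000)  start (4,7)  tX=0.3464 tY=0.3800  stride 1/|dx|=1.1547 1/|dy|=2.0000
    cross x-line → (3,7), t=0.3464
    cross y-line → (3,8), t=0.3800 (wall)
  → r_2 = 0.3800
beam 3: φ=-45°, α=195°
  d=(-0.9659,-0.2588)  start (4,7)  tX=0.3106 tY=3.1296  stride 1/|dx|=1.0353 1/|dy|=3.8637
    cross x-line → (3,7), t=0.3106
    cross x-line → (2,7), t=1.3459
    cross x-line → (1,7), t=2.3811
    cross y-line → (1,6), t=3.1296
    cross x-line → (0,6), t=3.4164 (wall)
  → r_3 = 3.4164
beam 4: φ=0°, α=240°
  d=(-0.5000,-0.8660)  start (4,7)  tX=0.6000 tY=0.9353  stride 1/|dx|=2.0000 1/|dy|=1.1547
    cross x-line → (3,7), t=0.6000
    cross y-line → (3,6), t=0.9353
    cross y-line → (3,5), t=2.0900
    cross x-line → (2,5), t=2.6000
    cross y-line → (2,4), t=3.2447
    cross y-line → (2,3), t=4.3994
    cross x-line → (1,3), t=4.6000 (wall)
  → r_4 = 4.6000
beam 5: φ=45°, α=285°
  d=(0.2588,-0.9659)  start (4,7)  tX=2.7046 tY=0.8386  stride 1/|dx|=3.8637 1/|dy|=1.0353
    cross y-line → (4,6), t=0.8386
    cross y-line → (4,5), t=1.8738
    cross x-line → (5,5), t=2.7046
    cross y-line → (5,4), t=2.9091
    cross y-line → (5,3), t=3.9444 (wall)
  → r_5 = 3.9444
beam 6: φ=90°, α=330°
  d=(0.8660,-0.5000)  start (4,7)  tX=0.8083 tY=1.6200  stride 1/|dx|=1.1547 1/|dy|=2.0000
    cross x-line → (5,7), t=0.8083
    cross y-line → (5,6), t=1.6200 (wall)
  → r_6 = 1.6200
beam 7: φ=135°, α=15°
  d=(0.9659,0.2588)  start (4,7)  tX=0.7247 tY=0.7341  stride 1/|dx|=1.0353 1/|dy|=3.8637
    cross x-line → (5,7), t=0.7247
    cross y-line → (5,8), t=0.7341 (wall)
  → r_7 = 0.7341

ranges = [0.1967, 0.3800, 3.4164, 4.6000, 3.9444, 1.6200, 0.7341]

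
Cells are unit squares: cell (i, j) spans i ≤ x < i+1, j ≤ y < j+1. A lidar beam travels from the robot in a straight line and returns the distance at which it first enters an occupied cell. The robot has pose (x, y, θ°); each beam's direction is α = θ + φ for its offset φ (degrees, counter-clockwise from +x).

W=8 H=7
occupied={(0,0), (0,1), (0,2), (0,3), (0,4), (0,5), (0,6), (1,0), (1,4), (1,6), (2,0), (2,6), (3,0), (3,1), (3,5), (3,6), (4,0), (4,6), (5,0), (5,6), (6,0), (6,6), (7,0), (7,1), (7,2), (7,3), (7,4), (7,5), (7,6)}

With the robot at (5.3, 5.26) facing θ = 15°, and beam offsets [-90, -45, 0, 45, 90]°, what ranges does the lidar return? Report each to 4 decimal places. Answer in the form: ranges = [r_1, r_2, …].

beam 1: φ=-90°, α=285°
  d=(0.2588,-0.9659)  start (5,5)  tX=2.7046 tY=0.2692  stride 1/|dx|=3.8637 1/|dy|=1.0353
    cross y-line → (5,4), t=0.2692
    cross y-line → (5,3), t=1.3044
    cross y-line → (5,2), t=2.3397
    cross x-line → (6,2), t=2.7046
    cross y-line → (6,1), t=3.3750
    cross y-line → (6,0), t=4.4103 (wall)
  → r_1 = 4.4103
beam 2: φ=-45°, α=330°
  d=(0.8660,-0.5000)  start (5,5)  tX=0.8083 tY=0.5200  stride 1/|dx|=1.1547 1/|dy|=2.0000
    cross y-line → (5,4), t=0.5200
    cross x-line → (6,4), t=0.8083
    cross x-line → (7,4), t=1.9630 (wall)
  → r_2 = 1.9630
beam 3: φ=0°, α=15°
  d=(0.9659,0.2588)  start (5,5)  tX=0.7247 tY=2.8591  stride 1/|dx|=1.0353 1/|dy|=3.8637
    cross x-line → (6,5), t=0.7247
    cross x-line → (7,5), t=1.7600 (wall)
  → r_3 = 1.7600
beam 4: φ=45°, α=60°
  d=(0.5000,0.8660)  start (5,5)  tX=1.4000 tY=0.8545  stride 1/|dx|=2.0000 1/|dy|=1.1547
    cross y-line → (5,6), t=0.8545 (wall)
  → r_4 = 0.8545
beam 5: φ=90°, α=105°
  d=(-0.2588,0.9659)  start (5,5)  tX=1.1591 tY=0.7661  stride 1/|dx|=3.8637 1/|dy|=1.0353
    cross y-line → (5,6), t=0.7661 (wall)
  → r_5 = 0.7661

ranges = [4.4103, 1.9630, 1.7600, 0.8545, 0.7661]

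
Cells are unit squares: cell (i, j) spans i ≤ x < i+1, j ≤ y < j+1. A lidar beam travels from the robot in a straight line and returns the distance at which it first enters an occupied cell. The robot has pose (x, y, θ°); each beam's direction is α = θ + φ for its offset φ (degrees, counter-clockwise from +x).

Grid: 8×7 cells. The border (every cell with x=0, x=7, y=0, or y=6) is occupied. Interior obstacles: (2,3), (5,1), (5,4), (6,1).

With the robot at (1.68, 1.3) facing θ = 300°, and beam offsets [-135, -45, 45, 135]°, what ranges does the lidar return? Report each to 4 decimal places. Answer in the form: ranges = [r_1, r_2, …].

ranges = [0.7040, 0.3106, 1.1591, 1.7600]

beam 1: φ=-135°, α=165°
  dir = (cos 165°, sin 165°) = (-0.9659, 0.2588); from cell (1,1)
  next x-line at t=0.7040, next y-line at t=2.7046; Δt_x=1.0353, Δt_y=3.8637
    x: enter (0,1) at t=0.7040 ← occupied
  → r_1 = 0.7040
beam 2: φ=-45°, α=255°
  dir = (cos 255°, sin 255°) = (-0.2588, -0.9659); from cell (1,1)
  next x-line at t=2.6273, next y-line at t=0.3106; Δt_x=3.8637, Δt_y=1.0353
    y: enter (1,0) at t=0.3106 ← occupied
  → r_2 = 0.3106
beam 3: φ=45°, α=345°
  dir = (cos 345°, sin 345°) = (0.9659, -0.2588); from cell (1,1)
  next x-line at t=0.3313, next y-line at t=1.1591; Δt_x=1.0353, Δt_y=3.8637
    x: enter (2,1) at t=0.3313
    y: enter (2,0) at t=1.1591 ← occupied
  → r_3 = 1.1591
beam 4: φ=135°, α=75°
  dir = (cos 75°, sin 75°) = (0.2588, 0.9659); from cell (1,1)
  next x-line at t=1.2364, next y-line at t=0.7247; Δt_x=3.8637, Δt_y=1.0353
    y: enter (1,2) at t=0.7247
    x: enter (2,2) at t=1.2364
    y: enter (2,3) at t=1.7600 ← occupied
  → r_4 = 1.7600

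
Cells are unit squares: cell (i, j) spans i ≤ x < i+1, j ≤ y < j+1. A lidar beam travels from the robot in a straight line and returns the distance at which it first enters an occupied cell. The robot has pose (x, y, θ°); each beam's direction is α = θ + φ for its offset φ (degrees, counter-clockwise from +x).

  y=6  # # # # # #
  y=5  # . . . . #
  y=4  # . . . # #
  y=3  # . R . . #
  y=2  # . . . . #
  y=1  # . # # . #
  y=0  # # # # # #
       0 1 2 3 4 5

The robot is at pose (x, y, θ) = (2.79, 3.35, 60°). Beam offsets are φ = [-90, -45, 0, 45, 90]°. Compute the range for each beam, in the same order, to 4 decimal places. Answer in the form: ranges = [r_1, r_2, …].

beam 1: φ=-90°, α=330°
  dir = (cos 330°, sin 330°) = (0.8660, -0.5000); from cell (2,3)
  next x-line at t=0.2425, next y-line at t=0.7000; Δt_x=1.1547, Δt_y=2.0000
    x: enter (3,3) at t=0.2425
    y: enter (3,2) at t=0.7000
    x: enter (4,2) at t=1.3972
    x: enter (5,2) at t=2.5519 ← occupied
  → r_1 = 2.5519
beam 2: φ=-45°, α=15°
  dir = (cos 15°, sin 15°) = (0.9659, 0.2588); from cell (2,3)
  next x-line at t=0.2174, next y-line at t=2.5114; Δt_x=1.0353, Δt_y=3.8637
    x: enter (3,3) at t=0.2174
    x: enter (4,3) at t=1.2527
    x: enter (5,3) at t=2.2880 ← occupied
  → r_2 = 2.2880
beam 3: φ=0°, α=60°
  dir = (cos 60°, sin 60°) = (0.5000, 0.8660); from cell (2,3)
  next x-line at t=0.4200, next y-line at t=0.7506; Δt_x=2.0000, Δt_y=1.1547
    x: enter (3,3) at t=0.4200
    y: enter (3,4) at t=0.7506
    y: enter (3,5) at t=1.9053
    x: enter (4,5) at t=2.4200
    y: enter (4,6) at t=3.0600 ← occupied
  → r_3 = 3.0600
beam 4: φ=45°, α=105°
  dir = (cos 105°, sin 105°) = (-0.2588, 0.9659); from cell (2,3)
  next x-line at t=3.0523, next y-line at t=0.6729; Δt_x=3.8637, Δt_y=1.0353
    y: enter (2,4) at t=0.6729
    y: enter (2,5) at t=1.7082
    y: enter (2,6) at t=2.7435 ← occupied
  → r_4 = 2.7435
beam 5: φ=90°, α=150°
  dir = (cos 150°, sin 150°) = (-0.8660, 0.5000); from cell (2,3)
  next x-line at t=0.9122, next y-line at t=1.3000; Δt_x=1.1547, Δt_y=2.0000
    x: enter (1,3) at t=0.9122
    y: enter (1,4) at t=1.3000
    x: enter (0,4) at t=2.0669 ← occupied
  → r_5 = 2.0669

ranges = [2.5519, 2.2880, 3.0600, 2.7435, 2.0669]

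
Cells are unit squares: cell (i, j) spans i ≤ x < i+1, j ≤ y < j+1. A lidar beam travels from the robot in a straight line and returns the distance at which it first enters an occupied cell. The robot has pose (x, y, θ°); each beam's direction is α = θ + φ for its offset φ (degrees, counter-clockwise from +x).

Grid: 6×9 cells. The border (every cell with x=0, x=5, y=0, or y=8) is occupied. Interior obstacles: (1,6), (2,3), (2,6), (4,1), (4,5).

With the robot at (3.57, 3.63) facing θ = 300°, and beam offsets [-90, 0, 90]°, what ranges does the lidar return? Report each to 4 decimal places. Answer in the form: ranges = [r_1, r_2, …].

ranges = [0.6582, 1.8822, 1.6512]

beam 1: φ=-90°, α=210°
  cosα=-0.8660 sinα=-0.5000 | (3,3) | tMaxX 0.6582 tMaxY 1.2600 | tΔX 1.1547 tΔY 2.0000
    t=0.6582 [x] (2,3) — stop
  → r_1 = 0.6582
beam 2: φ=0°, α=300°
  cosα=0.5000 sinα=-0.8660 | (3,3) | tMaxX 0.8600 tMaxY 0.7275 | tΔX 2.0000 tΔY 1.1547
    t=0.7275 [y] (3,2)
    t=0.8600 [x] (4,2)
    t=1.8822 [y] (4,1) — stop
  → r_2 = 1.8822
beam 3: φ=90°, α=30°
  cosα=0.8660 sinα=0.5000 | (3,3) | tMaxX 0.4965 tMaxY 0.7400 | tΔX 1.1547 tΔY 2.0000
    t=0.4965 [x] (4,3)
    t=0.7400 [y] (4,4)
    t=1.6512 [x] (5,4) — stop
  → r_3 = 1.6512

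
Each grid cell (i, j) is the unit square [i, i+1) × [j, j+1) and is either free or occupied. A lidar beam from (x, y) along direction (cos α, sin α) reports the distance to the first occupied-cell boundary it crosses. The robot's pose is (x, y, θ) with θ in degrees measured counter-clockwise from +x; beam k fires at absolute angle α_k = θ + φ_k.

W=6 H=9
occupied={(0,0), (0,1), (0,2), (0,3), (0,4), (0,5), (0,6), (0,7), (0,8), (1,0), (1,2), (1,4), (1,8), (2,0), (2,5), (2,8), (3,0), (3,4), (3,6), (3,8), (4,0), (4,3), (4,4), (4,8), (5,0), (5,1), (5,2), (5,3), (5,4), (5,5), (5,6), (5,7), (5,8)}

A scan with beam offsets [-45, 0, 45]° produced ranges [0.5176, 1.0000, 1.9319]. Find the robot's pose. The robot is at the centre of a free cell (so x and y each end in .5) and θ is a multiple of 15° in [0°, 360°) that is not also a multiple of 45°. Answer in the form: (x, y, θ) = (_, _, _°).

Candidates: 21 free-cell centres × 16 headings = 336 poses. Raycast each; keep the one whose scan matches to 4 dp.
  (2.5, 4.5, 345°): beam 1 = 4.0415 ≠ 0.5176 ✗
  (3.5, 7.5, 60°): beam 1 = 1.5529 ≠ 0.5176 ✗
  (3.5, 7.5, 105°): beam 1 = 0.5774 ≠ 0.5176 ✗
  (4.5, 7.5, 15°): beam 1 = 0.5774 ≠ 0.5176 ✗
  …
  (1.5, 7.5, 240°): r_1=0.5176, r_2=1.0000, r_3=1.9319 — all match ✓
Unique over the lattice → pose = (1.5, 7.5, 240°).

(x, y, θ) = (1.5, 7.5, 240°)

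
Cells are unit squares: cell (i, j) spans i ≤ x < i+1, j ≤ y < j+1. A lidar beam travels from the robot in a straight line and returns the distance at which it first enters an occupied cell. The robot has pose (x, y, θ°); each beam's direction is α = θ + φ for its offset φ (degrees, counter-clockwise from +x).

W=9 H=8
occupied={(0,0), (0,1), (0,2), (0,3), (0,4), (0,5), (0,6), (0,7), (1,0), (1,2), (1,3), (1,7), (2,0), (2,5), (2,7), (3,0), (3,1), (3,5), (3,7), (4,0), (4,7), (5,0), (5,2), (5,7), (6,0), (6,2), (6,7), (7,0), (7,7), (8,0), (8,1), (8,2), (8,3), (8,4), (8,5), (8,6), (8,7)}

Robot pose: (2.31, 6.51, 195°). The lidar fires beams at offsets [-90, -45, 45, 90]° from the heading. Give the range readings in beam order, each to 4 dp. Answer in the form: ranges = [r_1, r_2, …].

beam 1: φ=-90°, α=105°
  d=(-0.2588,0.9659)  start (2,6)  tX=1.1977 tY=0.5073  stride 1/|dx|=3.8637 1/|dy|=1.0353
    cross y-line → (2,7), t=0.5073 (wall)
  → r_1 = 0.5073
beam 2: φ=-45°, α=150°
  d=(-0.8660,0.5000)  start (2,6)  tX=0.3580 tY=0.9800  stride 1/|dx|=1.1547 1/|dy|=2.0000
    cross x-line → (1,6), t=0.3580
    cross y-line → (1,7), t=0.9800 (wall)
  → r_2 = 0.9800
beam 3: φ=45°, α=240°
  d=(-0.5000,-0.8660)  start (2,6)  tX=0.6200 tY=0.5889  stride 1/|dx|=2.0000 1/|dy|=1.1547
    cross y-line → (2,5), t=0.5889 (wall)
  → r_3 = 0.5889
beam 4: φ=90°, α=285°
  d=(0.2588,-0.9659)  start (2,6)  tX=2.6660 tY=0.5280  stride 1/|dx|=3.8637 1/|dy|=1.0353
    cross y-line → (2,5), t=0.5280 (wall)
  → r_4 = 0.5280

ranges = [0.5073, 0.9800, 0.5889, 0.5280]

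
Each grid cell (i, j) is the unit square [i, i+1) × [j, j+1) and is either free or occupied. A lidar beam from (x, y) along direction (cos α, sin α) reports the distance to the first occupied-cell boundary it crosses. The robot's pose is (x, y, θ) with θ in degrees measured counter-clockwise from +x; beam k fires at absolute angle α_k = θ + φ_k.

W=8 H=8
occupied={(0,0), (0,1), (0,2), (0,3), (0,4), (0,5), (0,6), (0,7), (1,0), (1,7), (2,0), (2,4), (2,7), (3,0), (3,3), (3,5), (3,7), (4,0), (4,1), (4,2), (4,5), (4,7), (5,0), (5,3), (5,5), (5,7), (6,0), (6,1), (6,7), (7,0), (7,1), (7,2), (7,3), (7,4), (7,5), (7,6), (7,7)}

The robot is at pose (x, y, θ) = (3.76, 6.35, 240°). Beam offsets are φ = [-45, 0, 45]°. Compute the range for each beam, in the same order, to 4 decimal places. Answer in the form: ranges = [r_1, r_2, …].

beam 1: φ=-45°, α=195°
  direction (-0.9659, -0.2588); cell (3,6); t to first gridline: x 0.7868, y 1.3523 (then +1.0353 / +3.8637)
    (2,6) via x @ 0.7868
    (2,5) via y @ 1.3523
    (1,5) via x @ 1.8221
    (0,5) via x @ 2.8574  # hit
  → r_1 = 2.8574
beam 2: φ=0°, α=240°
  direction (-0.5000, -0.8660); cell (3,6); t to first gridline: x 1.5200, y 0.4041 (then +2.0000 / +1.1547)
    (3,5) via y @ 0.4041  # hit
  → r_2 = 0.4041
beam 3: φ=45°, α=285°
  direction (0.2588, -0.9659); cell (3,6); t to first gridline: x 0.9273, y 0.3623 (then +3.8637 / +1.0353)
    (3,5) via y @ 0.3623  # hit
  → r_3 = 0.3623

ranges = [2.8574, 0.4041, 0.3623]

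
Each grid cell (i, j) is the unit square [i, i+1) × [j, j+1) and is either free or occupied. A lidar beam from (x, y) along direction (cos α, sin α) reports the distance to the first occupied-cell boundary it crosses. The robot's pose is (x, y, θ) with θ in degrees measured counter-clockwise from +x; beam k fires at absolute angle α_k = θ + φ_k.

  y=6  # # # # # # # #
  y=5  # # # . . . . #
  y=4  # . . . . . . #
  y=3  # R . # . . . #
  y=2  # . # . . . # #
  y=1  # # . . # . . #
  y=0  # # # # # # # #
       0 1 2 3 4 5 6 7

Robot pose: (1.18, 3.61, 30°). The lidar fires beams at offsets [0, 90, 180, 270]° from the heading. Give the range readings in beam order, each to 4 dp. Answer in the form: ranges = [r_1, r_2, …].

ranges = [4.7800, 0.3600, 0.2078, 1.6400]

beam 1: φ=0°, α=30°
  cosα=0.8660 sinα=0.5000 | (1,3) | tMaxX 0.9469 tMaxY 0.7800 | tΔX 1.1547 tΔY 2.0000
    t=0.7800 [y] (1,4)
    t=0.9469 [x] (2,4)
    t=2.1016 [x] (3,4)
    t=2.7800 [y] (3,5)
    t=3.2563 [x] (4,5)
    t=4.4110 [x] (5,5)
    t=4.7800 [y] (5,6) — stop
  → r_1 = 4.7800
beam 2: φ=90°, α=120°
  cosα=-0.5000 sinα=0.8660 | (1,3) | tMaxX 0.3600 tMaxY 0.4503 | tΔX 2.0000 tΔY 1.1547
    t=0.3600 [x] (0,3) — stop
  → r_2 = 0.3600
beam 3: φ=180°, α=210°
  cosα=-0.8660 sinα=-0.5000 | (1,3) | tMaxX 0.2078 tMaxY 1.2200 | tΔX 1.1547 tΔY 2.0000
    t=0.2078 [x] (0,3) — stop
  → r_3 = 0.2078
beam 4: φ=270°, α=300°
  cosα=0.5000 sinα=-0.8660 | (1,3) | tMaxX 1.6400 tMaxY 0.7044 | tΔX 2.0000 tΔY 1.1547
    t=0.7044 [y] (1,2)
    t=1.6400 [x] (2,2) — stop
  → r_4 = 1.6400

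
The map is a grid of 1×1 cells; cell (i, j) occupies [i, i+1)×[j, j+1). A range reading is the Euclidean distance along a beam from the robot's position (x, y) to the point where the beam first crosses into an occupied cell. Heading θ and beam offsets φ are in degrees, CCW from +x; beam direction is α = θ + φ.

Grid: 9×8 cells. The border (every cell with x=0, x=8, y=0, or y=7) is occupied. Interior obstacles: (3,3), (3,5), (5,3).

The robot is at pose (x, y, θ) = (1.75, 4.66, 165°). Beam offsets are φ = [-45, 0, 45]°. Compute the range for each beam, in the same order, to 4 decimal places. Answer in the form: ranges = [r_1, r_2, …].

beam 1: φ=-45°, α=120°
  d=(-0.5000,0.8660)  start (1,4)  tX=1.5000 tY=0.3926  stride 1/|dx|=2.0000 1/|dy|=1.1547
    cross y-line → (1,5), t=0.3926
    cross x-line → (0,5), t=1.5000 (wall)
  → r_1 = 1.5000
beam 2: φ=0°, α=165°
  d=(-0.9659,0.2588)  start (1,4)  tX=0.7765 tY=1.3137  stride 1/|dx|=1.0353 1/|dy|=3.8637
    cross x-line → (0,4), t=0.7765 (wall)
  → r_2 = 0.7765
beam 3: φ=45°, α=210°
  d=(-0.8660,-0.5000)  start (1,4)  tX=0.8660 tY=1.3200  stride 1/|dx|=1.1547 1/|dy|=2.0000
    cross x-line → (0,4), t=0.8660 (wall)
  → r_3 = 0.8660

ranges = [1.5000, 0.7765, 0.8660]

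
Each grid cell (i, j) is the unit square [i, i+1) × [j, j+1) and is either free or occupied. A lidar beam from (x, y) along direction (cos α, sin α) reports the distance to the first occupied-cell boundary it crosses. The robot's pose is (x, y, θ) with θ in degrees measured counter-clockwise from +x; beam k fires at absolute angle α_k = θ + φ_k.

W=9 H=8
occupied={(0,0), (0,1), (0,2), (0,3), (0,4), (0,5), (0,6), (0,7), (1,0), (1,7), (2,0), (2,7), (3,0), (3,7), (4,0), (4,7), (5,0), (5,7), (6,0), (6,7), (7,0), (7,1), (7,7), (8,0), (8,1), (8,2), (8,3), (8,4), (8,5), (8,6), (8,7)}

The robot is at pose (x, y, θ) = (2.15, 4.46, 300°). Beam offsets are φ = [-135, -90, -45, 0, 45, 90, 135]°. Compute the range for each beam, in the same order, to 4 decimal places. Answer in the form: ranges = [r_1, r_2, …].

beam 1: φ=-135°, α=165°
  cosα=-0.9659 sinα=0.2588 | (2,4) | tMaxX 0.1553 tMaxY 2.0864 | tΔX 1.0353 tΔY 3.8637
    t=0.1553 [x] (1,4)
    t=1.1906 [x] (0,4) — stop
  → r_1 = 1.1906
beam 2: φ=-90°, α=210°
  cosα=-0.8660 sinα=-0.5000 | (2,4) | tMaxX 0.1732 tMaxY 0.9200 | tΔX 1.1547 tΔY 2.0000
    t=0.1732 [x] (1,4)
    t=0.9200 [y] (1,3)
    t=1.3279 [x] (0,3) — stop
  → r_2 = 1.3279
beam 3: φ=-45°, α=255°
  cosα=-0.2588 sinα=-0.9659 | (2,4) | tMaxX 0.5796 tMaxY 0.4762 | tΔX 3.8637 tΔY 1.0353
    t=0.4762 [y] (2,3)
    t=0.5796 [x] (1,3)
    t=1.5115 [y] (1,2)
    t=2.5468 [y] (1,1)
    t=3.5821 [y] (1,0) — stop
  → r_3 = 3.5821
beam 4: φ=0°, α=300°
  cosα=0.5000 sinα=-0.8660 | (2,4) | tMaxX 1.7000 tMaxY 0.5312 | tΔX 2.0000 tΔY 1.1547
    t=0.5312 [y] (2,3)
    t=1.6859 [y] (2,2)
    t=1.7000 [x] (3,2)
    t=2.8406 [y] (3,1)
    t=3.7000 [x] (4,1)
    t=3.9953 [y] (4,0) — stop
  → r_4 = 3.9953
beam 5: φ=45°, α=345°
  cosα=0.9659 sinα=-0.2588 | (2,4) | tMaxX 0.8800 tMaxY 1.7773 | tΔX 1.0353 tΔY 3.8637
    t=0.8800 [x] (3,4)
    t=1.7773 [y] (3,3)
    t=1.9153 [x] (4,3)
    t=2.9505 [x] (5,3)
    t=3.9858 [x] (6,3)
    t=5.0211 [x] (7,3)
    t=5.6410 [y] (7,2)
    t=6.0564 [x] (8,2) — stop
  → r_5 = 6.0564
beam 6: φ=90°, α=30°
  cosα=0.8660 sinα=0.5000 | (2,4) | tMaxX 0.9815 tMaxY 1.0800 | tΔX 1.1547 tΔY 2.0000
    t=0.9815 [x] (3,4)
    t=1.0800 [y] (3,5)
    t=2.1362 [x] (4,5)
    t=3.0800 [y] (4,6)
    t=3.2909 [x] (5,6)
    t=4.4456 [x] (6,6)
    t=5.0800 [y] (6,7) — stop
  → r_6 = 5.0800
beam 7: φ=135°, α=75°
  cosα=0.2588 sinα=0.9659 | (2,4) | tMaxX 3.2841 tMaxY 0.5590 | tΔX 3.8637 tΔY 1.0353
    t=0.5590 [y] (2,5)
    t=1.5943 [y] (2,6)
    t=2.6296 [y] (2,7) — stop
  → r_7 = 2.6296

ranges = [1.1906, 1.3279, 3.5821, 3.9953, 6.0564, 5.0800, 2.6296]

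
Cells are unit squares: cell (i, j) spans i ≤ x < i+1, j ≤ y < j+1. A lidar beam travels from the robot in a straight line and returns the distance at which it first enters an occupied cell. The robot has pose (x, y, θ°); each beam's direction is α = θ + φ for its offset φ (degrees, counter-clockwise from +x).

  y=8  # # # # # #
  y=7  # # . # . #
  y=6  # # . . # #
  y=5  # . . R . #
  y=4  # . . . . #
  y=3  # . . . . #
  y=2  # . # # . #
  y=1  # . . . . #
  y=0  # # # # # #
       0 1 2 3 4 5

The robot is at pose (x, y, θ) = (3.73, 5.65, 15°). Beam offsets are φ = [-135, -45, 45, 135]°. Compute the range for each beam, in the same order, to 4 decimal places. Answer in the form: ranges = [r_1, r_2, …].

beam 1: φ=-135°, α=240°
  dir = (cos 240°, sin 240°) = (-0.5000, -0.8660); from cell (3,5)
  next x-line at t=1.4600, next y-line at t=0.7506; Δt_x=2.0000, Δt_y=1.1547
    y: enter (3,4) at t=0.7506
    x: enter (2,4) at t=1.4600
    y: enter (2,3) at t=1.9053
    y: enter (2,2) at t=3.0600 ← occupied
  → r_1 = 3.0600
beam 2: φ=-45°, α=330°
  dir = (cos 330°, sin 330°) = (0.8660, -0.5000); from cell (3,5)
  next x-line at t=0.3118, next y-line at t=1.3000; Δt_x=1.1547, Δt_y=2.0000
    x: enter (4,5) at t=0.3118
    y: enter (4,4) at t=1.3000
    x: enter (5,4) at t=1.4665 ← occupied
  → r_2 = 1.4665
beam 3: φ=45°, α=60°
  dir = (cos 60°, sin 60°) = (0.5000, 0.8660); from cell (3,5)
  next x-line at t=0.5400, next y-line at t=0.4041; Δt_x=2.0000, Δt_y=1.1547
    y: enter (3,6) at t=0.4041
    x: enter (4,6) at t=0.5400 ← occupied
  → r_3 = 0.5400
beam 4: φ=135°, α=150°
  dir = (cos 150°, sin 150°) = (-0.8660, 0.5000); from cell (3,5)
  next x-line at t=0.8429, next y-line at t=0.7000; Δt_x=1.1547, Δt_y=2.0000
    y: enter (3,6) at t=0.7000
    x: enter (2,6) at t=0.8429
    x: enter (1,6) at t=1.9976 ← occupied
  → r_4 = 1.9976

ranges = [3.0600, 1.4665, 0.5400, 1.9976]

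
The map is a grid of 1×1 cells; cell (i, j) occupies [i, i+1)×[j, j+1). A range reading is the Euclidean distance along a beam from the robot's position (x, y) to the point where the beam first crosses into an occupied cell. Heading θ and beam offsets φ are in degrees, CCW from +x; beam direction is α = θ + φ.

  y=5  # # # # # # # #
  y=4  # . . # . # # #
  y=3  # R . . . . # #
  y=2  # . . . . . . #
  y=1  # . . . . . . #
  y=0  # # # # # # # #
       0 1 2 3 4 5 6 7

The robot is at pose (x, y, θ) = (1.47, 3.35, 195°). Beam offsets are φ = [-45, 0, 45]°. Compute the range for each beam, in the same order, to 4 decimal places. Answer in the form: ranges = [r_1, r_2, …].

ranges = [0.5427, 0.4866, 0.9400]

beam 1: φ=-45°, α=150°
  dir = (cos 150°, sin 150°) = (-0.8660, 0.5000); from cell (1,3)
  next x-line at t=0.5427, next y-line at t=1.3000; Δt_x=1.1547, Δt_y=2.0000
    x: enter (0,3) at t=0.5427 ← occupied
  → r_1 = 0.5427
beam 2: φ=0°, α=195°
  dir = (cos 195°, sin 195°) = (-0.9659, -0.2588); from cell (1,3)
  next x-line at t=0.4866, next y-line at t=1.3523; Δt_x=1.0353, Δt_y=3.8637
    x: enter (0,3) at t=0.4866 ← occupied
  → r_2 = 0.4866
beam 3: φ=45°, α=240°
  dir = (cos 240°, sin 240°) = (-0.5000, -0.8660); from cell (1,3)
  next x-line at t=0.9400, next y-line at t=0.4041; Δt_x=2.0000, Δt_y=1.1547
    y: enter (1,2) at t=0.4041
    x: enter (0,2) at t=0.9400 ← occupied
  → r_3 = 0.9400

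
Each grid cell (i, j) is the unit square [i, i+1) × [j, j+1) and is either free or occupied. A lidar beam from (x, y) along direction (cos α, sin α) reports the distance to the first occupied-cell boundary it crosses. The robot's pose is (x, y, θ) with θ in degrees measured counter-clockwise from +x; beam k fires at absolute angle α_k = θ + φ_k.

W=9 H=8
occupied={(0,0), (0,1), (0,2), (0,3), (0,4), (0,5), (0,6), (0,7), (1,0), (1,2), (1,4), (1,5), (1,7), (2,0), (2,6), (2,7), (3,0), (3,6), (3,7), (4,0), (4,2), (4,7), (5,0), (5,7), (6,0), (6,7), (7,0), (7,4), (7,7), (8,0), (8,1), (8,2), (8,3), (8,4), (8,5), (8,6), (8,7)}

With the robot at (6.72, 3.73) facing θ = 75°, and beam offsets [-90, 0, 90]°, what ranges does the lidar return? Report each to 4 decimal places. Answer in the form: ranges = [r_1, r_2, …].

ranges = [1.3252, 1.0818, 4.8865]

beam 1: φ=-90°, α=345°
  d=(0.9659,-0.2588)  start (6,3)  tX=0.2899 tY=2.8205  stride 1/|dx|=1.0353 1/|dy|=3.8637
    cross x-line → (7,3), t=0.2899
    cross x-line → (8,3), t=1.3252 (wall)
  → r_1 = 1.3252
beam 2: φ=0°, α=75°
  d=(0.2588,0.9659)  start (6,3)  tX=1.0818 tY=0.2795  stride 1/|dx|=3.8637 1/|dy|=1.0353
    cross y-line → (6,4), t=0.2795
    cross x-line → (7,4), t=1.0818 (wall)
  → r_2 = 1.0818
beam 3: φ=90°, α=165°
  d=(-0.9659,0.2588)  start (6,3)  tX=0.7454 tY=1.0432  stride 1/|dx|=1.0353 1/|dy|=3.8637
    cross x-line → (5,3), t=0.7454
    cross y-line → (5,4), t=1.0432
    cross x-line → (4,4), t=1.7807
    cross x-line → (3,4), t=2.8160
    cross x-line → (2,4), t=3.8512
    cross x-line → (1,4), t=4.8865 (wall)
  → r_3 = 4.8865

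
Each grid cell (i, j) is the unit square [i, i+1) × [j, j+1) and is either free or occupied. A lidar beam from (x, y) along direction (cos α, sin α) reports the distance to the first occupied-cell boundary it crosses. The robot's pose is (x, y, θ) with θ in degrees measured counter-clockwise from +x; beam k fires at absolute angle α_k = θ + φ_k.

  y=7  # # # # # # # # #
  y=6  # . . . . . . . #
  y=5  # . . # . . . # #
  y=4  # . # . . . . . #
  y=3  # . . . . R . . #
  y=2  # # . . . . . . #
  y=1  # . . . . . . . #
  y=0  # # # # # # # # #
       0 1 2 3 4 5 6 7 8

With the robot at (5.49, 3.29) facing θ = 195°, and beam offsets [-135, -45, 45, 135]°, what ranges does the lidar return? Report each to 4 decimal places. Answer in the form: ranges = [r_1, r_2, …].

ranges = [3.0200, 2.8752, 2.6443, 2.8983]

beam 1: φ=-135°, α=60°
  direction (0.5000, 0.8660); cell (5,3); t to first gridline: x 1.0200, y 0.8198 (then +2.0000 / +1.1547)
    (5,4) via y @ 0.8198
    (6,4) via x @ 1.0200
    (6,5) via y @ 1.9745
    (7,5) via x @ 3.0200  # hit
  → r_1 = 3.0200
beam 2: φ=-45°, α=150°
  direction (-0.8660, 0.5000); cell (5,3); t to first gridline: x 0.5658, y 1.4200 (then +1.1547 / +2.0000)
    (4,3) via x @ 0.5658
    (4,4) via y @ 1.4200
    (3,4) via x @ 1.7205
    (2,4) via x @ 2.8752  # hit
  → r_2 = 2.8752
beam 3: φ=45°, α=240°
  direction (-0.5000, -0.8660); cell (5,3); t to first gridline: x 0.9800, y 0.3349 (then +2.0000 / +1.1547)
    (5,2) via y @ 0.3349
    (4,2) via x @ 0.9800
    (4,1) via y @ 1.4896
    (4,0) via y @ 2.6443  # hit
  → r_3 = 2.6443
beam 4: φ=135°, α=330°
  direction (0.8660, -0.5000); cell (5,3); t to first gridline: x 0.5889, y 0.5800 (then +1.1547 / +2.0000)
    (5,2) via y @ 0.5800
    (6,2) via x @ 0.5889
    (7,2) via x @ 1.7436
    (7,1) via y @ 2.5800
    (8,1) via x @ 2.8983  # hit
  → r_4 = 2.8983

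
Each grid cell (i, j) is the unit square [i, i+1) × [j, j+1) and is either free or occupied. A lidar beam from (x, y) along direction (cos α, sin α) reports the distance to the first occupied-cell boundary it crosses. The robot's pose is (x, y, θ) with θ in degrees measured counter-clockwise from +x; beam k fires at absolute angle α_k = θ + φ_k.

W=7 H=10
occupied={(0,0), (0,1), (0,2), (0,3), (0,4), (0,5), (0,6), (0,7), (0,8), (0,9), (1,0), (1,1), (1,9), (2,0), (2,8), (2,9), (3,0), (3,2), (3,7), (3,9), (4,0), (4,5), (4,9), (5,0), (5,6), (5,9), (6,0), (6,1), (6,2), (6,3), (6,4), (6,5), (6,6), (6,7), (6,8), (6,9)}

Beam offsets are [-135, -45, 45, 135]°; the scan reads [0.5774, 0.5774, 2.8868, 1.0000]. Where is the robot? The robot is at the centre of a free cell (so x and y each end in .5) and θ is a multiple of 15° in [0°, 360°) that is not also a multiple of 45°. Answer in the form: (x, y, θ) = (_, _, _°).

(x, y, θ) = (4.5, 6.5, 15°)

The pose lattice has 34·16 = 544 candidates. Test each by forward raycasting.
  (4.5, 3.5, 240°): beam 1 = 1.5529 ≠ 0.5774 ✗
  (1.5, 3.5, 330°): beam 1 = 0.5176 ≠ 0.5774 ✗
  (1.5, 5.5, 255°): beam 1 = 1.0000 ≠ 0.5774 ✗
  …
  (4.5, 6.5, 15°): r_1=0.5774, r_2=0.5774, r_3=2.8868, r_4=1.0000 — all match ✓
No second candidate reproduces the full scan.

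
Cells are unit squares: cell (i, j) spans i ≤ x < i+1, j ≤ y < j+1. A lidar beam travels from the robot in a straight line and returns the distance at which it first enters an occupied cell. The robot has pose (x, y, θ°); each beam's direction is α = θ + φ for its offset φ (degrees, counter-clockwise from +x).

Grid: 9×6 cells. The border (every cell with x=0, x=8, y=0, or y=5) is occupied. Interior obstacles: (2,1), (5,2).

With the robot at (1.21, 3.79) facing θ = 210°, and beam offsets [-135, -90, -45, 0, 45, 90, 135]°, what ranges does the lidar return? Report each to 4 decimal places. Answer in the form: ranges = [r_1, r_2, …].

ranges = [1.2527, 0.4200, 0.2174, 0.2425, 0.8114, 2.0669, 3.9237]

beam 1: φ=-135°, α=75°
  dir = (cos 75°, sin 75°) = (0.2588, 0.9659); from cell (1,3)
  next x-line at t=3.0523, next y-line at t=0.2174; Δt_x=3.8637, Δt_y=1.0353
    y: enter (1,4) at t=0.2174
    y: enter (1,5) at t=1.2527 ← occupied
  → r_1 = 1.2527
beam 2: φ=-90°, α=120°
  dir = (cos 120°, sin 120°) = (-0.5000, 0.8660); from cell (1,3)
  next x-line at t=0.4200, next y-line at t=0.2425; Δt_x=2.0000, Δt_y=1.1547
    y: enter (1,4) at t=0.2425
    x: enter (0,4) at t=0.4200 ← occupied
  → r_2 = 0.4200
beam 3: φ=-45°, α=165°
  dir = (cos 165°, sin 165°) = (-0.9659, 0.2588); from cell (1,3)
  next x-line at t=0.2174, next y-line at t=0.8114; Δt_x=1.0353, Δt_y=3.8637
    x: enter (0,3) at t=0.2174 ← occupied
  → r_3 = 0.2174
beam 4: φ=0°, α=210°
  dir = (cos 210°, sin 210°) = (-0.8660, -0.5000); from cell (1,3)
  next x-line at t=0.2425, next y-line at t=1.5800; Δt_x=1.1547, Δt_y=2.0000
    x: enter (0,3) at t=0.2425 ← occupied
  → r_4 = 0.2425
beam 5: φ=45°, α=255°
  dir = (cos 255°, sin 255°) = (-0.2588, -0.9659); from cell (1,3)
  next x-line at t=0.8114, next y-line at t=0.8179; Δt_x=3.8637, Δt_y=1.0353
    x: enter (0,3) at t=0.8114 ← occupied
  → r_5 = 0.8114
beam 6: φ=90°, α=300°
  dir = (cos 300°, sin 300°) = (0.5000, -0.8660); from cell (1,3)
  next x-line at t=1.5800, next y-line at t=0.9122; Δt_x=2.0000, Δt_y=1.1547
    y: enter (1,2) at t=0.9122
    x: enter (2,2) at t=1.5800
    y: enter (2,1) at t=2.0669 ← occupied
  → r_6 = 2.0669
beam 7: φ=135°, α=345°
  dir = (cos 345°, sin 345°) = (0.9659, -0.2588); from cell (1,3)
  next x-line at t=0.8179, next y-line at t=3.0523; Δt_x=1.0353, Δt_y=3.8637
    x: enter (2,3) at t=0.8179
    x: enter (3,3) at t=1.8531
    x: enter (4,3) at t=2.8884
    y: enter (4,2) at t=3.0523
    x: enter (5,2) at t=3.9237 ← occupied
  → r_7 = 3.9237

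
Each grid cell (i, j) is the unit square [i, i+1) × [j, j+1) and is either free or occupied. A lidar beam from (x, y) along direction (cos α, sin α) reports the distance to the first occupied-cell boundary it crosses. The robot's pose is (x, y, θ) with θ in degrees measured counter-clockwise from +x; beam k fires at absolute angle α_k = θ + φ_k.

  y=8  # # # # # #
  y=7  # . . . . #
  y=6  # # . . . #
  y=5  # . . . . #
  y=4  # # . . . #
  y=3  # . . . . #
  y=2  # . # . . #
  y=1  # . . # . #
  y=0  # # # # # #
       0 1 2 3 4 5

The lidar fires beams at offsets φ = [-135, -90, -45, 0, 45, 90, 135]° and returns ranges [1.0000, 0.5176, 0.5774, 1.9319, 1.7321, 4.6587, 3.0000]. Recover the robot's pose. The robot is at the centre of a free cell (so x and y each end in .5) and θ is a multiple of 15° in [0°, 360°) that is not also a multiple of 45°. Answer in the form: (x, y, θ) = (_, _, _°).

(x, y, θ) = (3.5, 7.5, 165°)

Enumerate (i+0.5, j+0.5, θ) over the 24 free cells and 16 admissible headings. For each, cast all 7 beams and compare to the given ranges.
  (4.5, 4.5, 60°): beam 1 = 1.9319 ≠ 1.0000 ✗
  (2.5, 6.5, 255°): beam 1 = 1.7321 ≠ 1.0000 ✗
  (4.5, 2.5, 330°): beam 1 = 1.5529 ≠ 1.0000 ✗
  (1.5, 5.5, 195°): beam 1 = 0.5774 ≠ 1.0000 ✗
  …
  (3.5, 7.5, 165°): r_1=1.0000, r_2=0.5176, r_3=0.5774, r_4=1.9319, r_5=1.7321, r_6=4.6587, r_7=3.0000 — all match ✓
No second candidate reproduces the full scan.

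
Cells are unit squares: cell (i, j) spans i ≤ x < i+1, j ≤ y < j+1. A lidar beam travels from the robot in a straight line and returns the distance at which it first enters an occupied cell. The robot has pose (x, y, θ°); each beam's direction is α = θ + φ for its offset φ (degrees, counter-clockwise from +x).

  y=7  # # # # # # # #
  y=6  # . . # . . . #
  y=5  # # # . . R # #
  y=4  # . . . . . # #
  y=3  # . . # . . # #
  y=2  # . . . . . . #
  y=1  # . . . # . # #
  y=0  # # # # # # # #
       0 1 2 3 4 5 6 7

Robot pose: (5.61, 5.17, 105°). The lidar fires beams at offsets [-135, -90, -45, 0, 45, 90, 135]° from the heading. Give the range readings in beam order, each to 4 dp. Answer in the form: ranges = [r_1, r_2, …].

beam 1: φ=-135°, α=330°
  d=(0.8660,-0.5000)  start (5,5)  tX=0.4503 tY=0.3400  stride 1/|dx|=1.1547 1/|dy|=2.0000
    cross y-line → (5,4), t=0.3400
    cross x-line → (6,4), t=0.4503 (wall)
  → r_1 = 0.4503
beam 2: φ=-90°, α=15°
  d=(0.9659,0.2588)  start (5,5)  tX=0.4038 tY=3.2069  stride 1/|dx|=1.0353 1/|dy|=3.8637
    cross x-line → (6,5), t=0.4038 (wall)
  → r_2 = 0.4038
beam 3: φ=-45°, α=60°
  d=(0.5000,0.8660)  start (5,5)  tX=0.7800 tY=0.9584  stride 1/|dx|=2.0000 1/|dy|=1.1547
    cross x-line → (6,5), t=0.7800 (wall)
  → r_3 = 0.7800
beam 4: φ=0°, α=105°
  d=(-0.2588,0.9659)  start (5,5)  tX=2.3569 tY=0.8593  stride 1/|dx|=3.8637 1/|dy|=1.0353
    cross y-line → (5,6), t=0.8593
    cross y-line → (5,7), t=1.8946 (wall)
  → r_4 = 1.8946
beam 5: φ=45°, α=150°
  d=(-0.8660,0.5000)  start (5,5)  tX=0.7044 tY=1.6600  stride 1/|dx|=1.1547 1/|dy|=2.0000
    cross x-line → (4,5), t=0.7044
    cross y-line → (4,6), t=1.6600
    cross x-line → (3,6), t=1.8591 (wall)
  → r_5 = 1.8591
beam 6: φ=90°, α=195°
  d=(-0.9659,-0.2588)  start (5,5)  tX=0.6315 tY=0.6568  stride 1/|dx|=1.0353 1/|dy|=3.8637
    cross x-line → (4,5), t=0.6315
    cross y-line → (4,4), t=0.6568
    cross x-line → (3,4), t=1.6668
    cross x-line → (2,4), t=2.7021
    cross x-line → (1,4), t=3.7373
    cross y-line → (1,3), t=4.5205
    cross x-line → (0,3), t=4.7726 (wall)
  → r_6 = 4.7726
beam 7: φ=135°, α=240°
  d=(-0.5000,-0.8660)  start (5,5)  tX=1.2200 tY=0.1963  stride 1/|dx|=2.0000 1/|dy|=1.1547
    cross y-line → (5,4), t=0.1963
    cross x-line → (4,4), t=1.2200
    cross y-line → (4,3), t=1.3510
    cross y-line → (4,2), t=2.5057
    cross x-line → (3,2), t=3.2200
    cross y-line → (3,1), t=3.6604
    cross y-line → (3,0), t=4.8151 (wall)
  → r_7 = 4.8151

ranges = [0.4503, 0.4038, 0.7800, 1.8946, 1.8591, 4.7726, 4.8151]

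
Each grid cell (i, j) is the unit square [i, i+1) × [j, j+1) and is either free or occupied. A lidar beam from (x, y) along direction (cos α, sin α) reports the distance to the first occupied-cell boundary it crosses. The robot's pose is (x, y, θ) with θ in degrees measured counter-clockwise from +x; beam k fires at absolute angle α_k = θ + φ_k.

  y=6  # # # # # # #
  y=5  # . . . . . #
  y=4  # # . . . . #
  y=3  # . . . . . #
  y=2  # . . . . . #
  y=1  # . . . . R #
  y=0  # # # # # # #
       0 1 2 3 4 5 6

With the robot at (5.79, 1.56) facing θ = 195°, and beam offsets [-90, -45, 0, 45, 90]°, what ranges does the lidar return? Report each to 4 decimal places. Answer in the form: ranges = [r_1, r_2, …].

ranges = [4.5966, 4.8800, 2.1637, 0.6466, 0.5798]

beam 1: φ=-90°, α=105°
  dir = (cos 105°, sin 105°) = (-0.2588, 0.9659); from cell (5,1)
  next x-line at t=3.0523, next y-line at t=0.4555; Δt_x=3.8637, Δt_y=1.0353
    y: enter (5,2) at t=0.4555
    y: enter (5,3) at t=1.4908
    y: enter (5,4) at t=2.5261
    x: enter (4,4) at t=3.0523
    y: enter (4,5) at t=3.5614
    y: enter (4,6) at t=4.5966 ← occupied
  → r_1 = 4.5966
beam 2: φ=-45°, α=150°
  dir = (cos 150°, sin 150°) = (-0.8660, 0.5000); from cell (5,1)
  next x-line at t=0.9122, next y-line at t=0.8800; Δt_x=1.1547, Δt_y=2.0000
    y: enter (5,2) at t=0.8800
    x: enter (4,2) at t=0.9122
    x: enter (3,2) at t=2.0669
    y: enter (3,3) at t=2.8800
    x: enter (2,3) at t=3.2216
    x: enter (1,3) at t=4.3763
    y: enter (1,4) at t=4.8800 ← occupied
  → r_2 = 4.8800
beam 3: φ=0°, α=195°
  dir = (cos 195°, sin 195°) = (-0.9659, -0.2588); from cell (5,1)
  next x-line at t=0.8179, next y-line at t=2.1637; Δt_x=1.0353, Δt_y=3.8637
    x: enter (4,1) at t=0.8179
    x: enter (3,1) at t=1.8531
    y: enter (3,0) at t=2.1637 ← occupied
  → r_3 = 2.1637
beam 4: φ=45°, α=240°
  dir = (cos 240°, sin 240°) = (-0.5000, -0.8660); from cell (5,1)
  next x-line at t=1.5800, next y-line at t=0.6466; Δt_x=2.0000, Δt_y=1.1547
    y: enter (5,0) at t=0.6466 ← occupied
  → r_4 = 0.6466
beam 5: φ=90°, α=285°
  dir = (cos 285°, sin 285°) = (0.2588, -0.9659); from cell (5,1)
  next x-line at t=0.8114, next y-line at t=0.5798; Δt_x=3.8637, Δt_y=1.0353
    y: enter (5,0) at t=0.5798 ← occupied
  → r_5 = 0.5798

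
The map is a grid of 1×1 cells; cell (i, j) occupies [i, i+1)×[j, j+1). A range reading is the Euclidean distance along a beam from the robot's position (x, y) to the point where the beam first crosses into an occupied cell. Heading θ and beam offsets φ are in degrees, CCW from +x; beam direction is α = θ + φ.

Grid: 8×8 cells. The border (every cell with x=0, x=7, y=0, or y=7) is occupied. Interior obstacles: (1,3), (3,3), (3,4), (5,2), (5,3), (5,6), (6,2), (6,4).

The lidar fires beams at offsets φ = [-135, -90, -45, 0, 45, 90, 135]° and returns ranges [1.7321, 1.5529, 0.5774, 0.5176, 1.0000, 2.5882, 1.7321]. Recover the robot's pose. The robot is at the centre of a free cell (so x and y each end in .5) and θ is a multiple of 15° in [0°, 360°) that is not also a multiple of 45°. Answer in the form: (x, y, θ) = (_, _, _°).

The pose lattice has 28·16 = 448 candidates. Test each by forward raycasting.
  (3.5, 1.5, 330°): beam 1 = 1.9319 ≠ 1.7321 ✗
  (6.5, 1.5, 75°): beam 1 = 0.5774 ≠ 1.7321 ✗
  (1.5, 5.5, 300°): beam 1 = 0.5176 ≠ 1.7321 ✗
  (5.5, 5.5, 255°): beam 1 = 0.5774 ≠ 1.7321 ✗
  …
  (2.5, 1.5, 285°): r_1=1.7321, r_2=1.5529, r_3=0.5774, r_4=0.5176, r_5=1.0000, r_6=2.5882, r_7=1.7321 — all match ✓
Unique over the lattice → pose = (2.5, 1.5, 285°).

(x, y, θ) = (2.5, 1.5, 285°)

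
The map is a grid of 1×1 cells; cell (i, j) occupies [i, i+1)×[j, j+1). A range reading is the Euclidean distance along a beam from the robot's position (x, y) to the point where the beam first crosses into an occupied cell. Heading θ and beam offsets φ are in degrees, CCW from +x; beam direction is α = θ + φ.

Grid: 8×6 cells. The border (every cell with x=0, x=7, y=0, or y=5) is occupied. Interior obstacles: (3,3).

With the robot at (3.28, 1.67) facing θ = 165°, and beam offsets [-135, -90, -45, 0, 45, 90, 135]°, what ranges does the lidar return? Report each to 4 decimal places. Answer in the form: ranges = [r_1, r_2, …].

beam 1: φ=-135°, α=30°
  direction (0.8660, 0.5000); cell (3,1); t to first gridline: x 0.8314, y 0.6600 (then +1.1547 / +2.0000)
    (3,2) via y @ 0.6600
    (4,2) via x @ 0.8314
    (5,2) via x @ 1.9861
    (5,3) via y @ 2.6600
    (6,3) via x @ 3.1408
    (7,3) via x @ 4.2955  # hit
  → r_1 = 4.2955
beam 2: φ=-90°, α=75°
  direction (0.2588, 0.9659); cell (3,1); t to first gridline: x 2.7819, y 0.3416 (then +3.8637 / +1.0353)
    (3,2) via y @ 0.3416
    (3,3) via y @ 1.3769  # hit
  → r_2 = 1.3769
beam 3: φ=-45°, α=120°
  direction (-0.5000, 0.8660); cell (3,1); t to first gridline: x 0.5600, y 0.3811 (then +2.0000 / +1.1547)
    (3,2) via y @ 0.3811
    (2,2) via x @ 0.5600
    (2,3) via y @ 1.5358
    (1,3) via x @ 2.5600
    (1,4) via y @ 2.6905
    (1,5) via y @ 3.8452  # hit
  → r_3 = 3.8452
beam 4: φ=0°, α=165°
  direction (-0.9659, 0.2588); cell (3,1); t to first gridline: x 0.2899, y 1.2750 (then +1.0353 / +3.8637)
    (2,1) via x @ 0.2899
    (2,2) via y @ 1.2750
    (1,2) via x @ 1.3252
    (0,2) via x @ 2.3604  # hit
  → r_4 = 2.3604
beam 5: φ=45°, α=210°
  direction (-0.8660, -0.5000); cell (3,1); t to first gridline: x 0.3233, y 1.3400 (then +1.1547 / +2.0000)
    (2,1) via x @ 0.3233
    (2,0) via y @ 1.3400  # hit
  → r_5 = 1.3400
beam 6: φ=90°, α=255°
  direction (-0.2588, -0.9659); cell (3,1); t to first gridline: x 1.0818, y 0.6936 (then +3.8637 / +1.0353)
    (3,0) via y @ 0.6936  # hit
  → r_6 = 0.6936
beam 7: φ=135°, α=300°
  direction (0.5000, -0.8660); cell (3,1); t to first gridline: x 1.4400, y 0.7736 (then +2.0000 / +1.1547)
    (3,0) via y @ 0.7736  # hit
  → r_7 = 0.7736

ranges = [4.2955, 1.3769, 3.8452, 2.3604, 1.3400, 0.6936, 0.7736]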